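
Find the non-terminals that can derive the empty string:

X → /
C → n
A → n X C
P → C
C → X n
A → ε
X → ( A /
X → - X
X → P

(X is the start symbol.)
ε-productions: A → ε
So A is immediately nullable.
No further non-terminal can be added: every production for the remaining non-terminals contains a terminal or a non-nullable non-terminal.
Nullable = { 'A' }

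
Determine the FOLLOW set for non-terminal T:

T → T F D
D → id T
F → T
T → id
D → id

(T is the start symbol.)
To compute FOLLOW(T), find every occurrence of T on a right-hand side N → α T β: add FIRST(β) \ {ε}, and if β is empty or nullable also add FOLLOW(N). Iterate to a fixed point.

T is the start symbol, so $ ∈ FOLLOW(T).
In T → T F D: T is followed by F D, add FIRST(F D) \ {ε} = { 'id' }
In D → id T: T is at the end, add FOLLOW(D)
In F → T: T is at the end, add FOLLOW(F)

The FOLLOW sets referred to above (computed the same way, to a fixed point):
  FOLLOW(D) = { $, 'id' }
  FOLLOW(F) = { 'id' }

Taking the union: FOLLOW(T) = { $, 'id' }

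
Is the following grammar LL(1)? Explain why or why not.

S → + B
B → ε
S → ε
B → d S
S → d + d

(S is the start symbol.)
Yes, the grammar is LL(1).

A grammar is LL(1) if for each non-terminal N with multiple productions, the predict sets of those productions are pairwise disjoint, where PREDICT(N → α) = (FIRST(α) \ {ε}) ∪ (FOLLOW(N) if α ⇒* ε).

Relevant sets:
  FOLLOW(S) = { $ }
  FOLLOW(B) = { $ }

For S:
  PREDICT(S → '+' B) = { '+' }
  PREDICT(S → ε) = { $ }
  PREDICT(S → d '+' d) = { 'd' }
For B:
  PREDICT(B → ε) = { $ }
  PREDICT(B → d S) = { 'd' }

All predict sets are disjoint. The grammar IS LL(1).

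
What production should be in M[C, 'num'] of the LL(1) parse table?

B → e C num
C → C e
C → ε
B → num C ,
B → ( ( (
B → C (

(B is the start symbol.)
C → ε

To find M[C, 'num'], we find productions for C where 'num' is in the predict set (PREDICT(N → α) = (FIRST(α) \ {ε}) ∪ (FOLLOW(N) if α ⇒* ε)).

Relevant sets:
  FIRST(C) = { 'e', ε }
  FOLLOW(C) = { '(', ',', 'e', 'num' }

C → C e: PREDICT = { 'e' }
C → ε: PREDICT = { '(', ',', 'e', 'num' }
  'num' is in predict set, so this production goes in M[C, 'num']

M[C, 'num'] = C → ε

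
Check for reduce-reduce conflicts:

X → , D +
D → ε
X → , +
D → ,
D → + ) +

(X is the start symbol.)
No reduce-reduce conflicts

A reduce-reduce conflict occurs when an LR(0) state has two complete items [A → α .] and [B → β .] — both call for a reduction, and with no lookahead the parser cannot choose between them.

Augment with X' → X and build the canonical LR(0) collection (I0 = CLOSURE({[X' → . X]}), then GOTO on every symbol after a dot until no new states appear). It has 9 states:
  I0: { [X → . , +], [X → . , D +], [X' → . X] }  — shift
  I1: { [D → . + ) +], [D → . ,], [D → .], [X → , . +], [X → , . D +] }  — shift, reduce
  I2: { [X' → X .] }  — accept
  I3: { [D → + . ) +], [X → , + .] }  — shift, reduce
  I4: { [D → , .] }  — reduce
  I5: { [X → , D . +] }  — shift
  I6: { [X → , D + .] }  — reduce
  I7: { [D → + ) . +] }  — shift
  I8: { [D → + ) + .] }  — reduce

No state contains more than one complete item.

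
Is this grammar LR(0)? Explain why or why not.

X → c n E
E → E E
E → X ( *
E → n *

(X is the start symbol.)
A grammar is LR(0) if no state in the canonical LR(0) collection has:
  - both a shift item (dot before a terminal) and a complete item (shift-reduce conflict), or
  - two or more complete items (reduce-reduce conflict; the accept item [X' → X .] counts as a complete item here).

Augment with X' → X and build the canonical LR(0) collection (I0 = CLOSURE({[X' → . X]}), then GOTO on every symbol after a dot until no new states appear). It has 11 states:
  I0: { [X → . c n E], [X' → . X] }  — shift
  I1: { [X' → X .] }  — accept
  I2: { [X → c . n E] }  — shift
  I3: { [E → . E E], [E → . X ( *], [E → . n *], [X → . c n E], [X → c n . E] }  — shift
  I4: { [E → . E E], [E → . X ( *], [E → . n *], [E → E . E], [X → . c n E], [X → c n E .] }  — shift, reduce
  I5: { [E → X . ( *] }  — shift
  I6: { [E → n . *] }  — shift
  I7: { [E → n * .] }  — reduce
  I8: { [E → X ( . *] }  — shift
  I9: { [E → X ( * .] }  — reduce
  I10: { [E → . E E], [E → . X ( *], [E → . n *], [E → E . E], [E → E E .], [X → . c n E] }  — shift, reduce

Conflict in state I4:
  Shift-reduce conflict between [X → c n E .] and [E → . n *]
So the grammar is NOT LR(0).

Answer: No. Shift-reduce conflict between [X → c n E .] and [E → . n *]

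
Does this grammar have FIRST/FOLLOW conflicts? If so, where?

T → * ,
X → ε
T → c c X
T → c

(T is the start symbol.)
No FIRST/FOLLOW conflicts.

A FIRST/FOLLOW conflict occurs when a non-terminal N has a nullable alternative N → β (β ⇒* ε) and another alternative N → α with FIRST(α) ∩ FOLLOW(N) ≠ ∅: on such a lookahead the parser cannot decide between expanding α and letting N vanish via β.

Nullable non-terminals: X.
X has a nullable alternative but only one production, so nothing to check.

T has no nullable alternative, so no FIRST/FOLLOW check is needed there.

No FIRST/FOLLOW conflicts found.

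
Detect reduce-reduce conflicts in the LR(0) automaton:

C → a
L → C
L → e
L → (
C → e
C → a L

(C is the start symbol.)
Augment with C' → C and build the canonical LR(0) collection (I0 = CLOSURE({[C' → . C]}), then GOTO on every symbol after a dot until no new states appear). It has 8 states:
  I0: { [C → . a L], [C → . a], [C → . e], [C' → . C] }  — shift
  I1: { [C' → C .] }  — accept
  I2: { [C → . a L], [C → . a], [C → . e], [C → a . L], [C → a .], [L → . (], [L → . C], [L → . e] }  — shift, reduce
  I3: { [C → e .] }  — reduce
  I4: { [L → ( .] }  — reduce
  I5: { [L → C .] }  — reduce
  I6: { [C → a L .] }  — reduce
  I7: { [C → e .], [L → e .] }  — 2 reduces

I7 contains complete items [C → e .], [L → e .] — reduce-reduce conflict.

Answer: Yes — I7: [C → e .] vs [L → e .]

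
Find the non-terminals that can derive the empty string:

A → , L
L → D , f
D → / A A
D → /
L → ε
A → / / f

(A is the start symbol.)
A non-terminal is nullable if it can derive ε (the empty string): either it has an ε-production, or it has a production whose right-hand side consists entirely of nullable non-terminals.

ε-productions: L → ε
So L is immediately nullable.
No further non-terminal can be added: every production for the remaining non-terminals contains a terminal or a non-nullable non-terminal.
Nullable = { 'L' }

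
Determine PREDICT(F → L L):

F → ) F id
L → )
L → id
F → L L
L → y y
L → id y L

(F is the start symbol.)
PREDICT(F → L L) = (FIRST(RHS) \ {ε}) ∪ (FOLLOW(F) if ε ∈ FIRST(RHS), i.e. RHS ⇒* ε)
FIRST(L) = { ')', 'id', 'y' }
FIRST(L L) = { ')', 'id', 'y' }
ε ∉ FIRST(L L), so FOLLOW(F) is not added.
PREDICT(F → L L) = { ')', 'id', 'y' }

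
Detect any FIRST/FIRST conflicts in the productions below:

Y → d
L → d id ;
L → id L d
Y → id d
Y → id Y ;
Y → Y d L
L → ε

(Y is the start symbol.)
Yes. Y → d / Y → Y d L on { 'd' }; Y → id d / Y → id Y ';' on { 'id' }; Y → id d / Y → Y d L on { 'id' }; Y → id Y ';' / Y → Y d L on { 'id' }

FIRST sets of the non-terminals at (or reachable through a nullable prefix from) the front of some alternative:
  FIRST(Y) = { 'd', 'id' }

Productions for Y:
  Y → d: FIRST = { 'd' }
  Y → id d: FIRST = { 'id' }
  Y → id Y ;: FIRST = { 'id' }
  Y → Y d L: FIRST = { 'd', 'id' }
Productions for L:
  L → d id ;: FIRST = { 'd' }
  L → id L d: FIRST = { 'id' }
  L → ε: FIRST = { ε }

Conflict for Y: Y → d and Y → Y d L
  Overlap: { 'd' }
Conflict for Y: Y → id d and Y → id Y ;
  Overlap: { 'id' }
Conflict for Y: Y → id d and Y → Y d L
  Overlap: { 'id' }
Conflict for Y: Y → id Y ; and Y → Y d L
  Overlap: { 'id' }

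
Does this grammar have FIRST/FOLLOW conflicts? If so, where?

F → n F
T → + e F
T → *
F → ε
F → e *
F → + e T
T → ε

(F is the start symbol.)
No FIRST/FOLLOW conflicts.

Nullable non-terminals: F, T.

F: nullable alternative(s) F → ε; FOLLOW(F) = { $ }
  F → n F: FIRST \ {ε} = { 'n' } — disjoint from FOLLOW(F)
  F → ε: FIRST \ {ε} = { } — this is the only nullable alternative, skip
  F → e *: FIRST \ {ε} = { 'e' } — disjoint from FOLLOW(F)
  F → + e T: FIRST \ {ε} = { '+' } — disjoint from FOLLOW(F)

T: nullable alternative(s) T → ε; FOLLOW(T) = { $ }
  T → + e F: FIRST \ {ε} = { '+' } — disjoint from FOLLOW(T)
  T → *: FIRST \ {ε} = { '*' } — disjoint from FOLLOW(T)
  T → ε: FIRST \ {ε} = { } — this is the only nullable alternative, skip

No FIRST/FOLLOW conflicts found.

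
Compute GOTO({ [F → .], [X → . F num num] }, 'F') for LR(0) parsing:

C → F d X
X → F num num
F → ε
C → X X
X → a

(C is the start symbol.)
GOTO(I, 'F') = CLOSURE({ [A → αX.β] : [A → α.Xβ] ∈ I, X = 'F' })

Items with dot before 'F', with the dot advanced:
  [X → . F num num] → [X → F . num num]
Closure adds nothing (no advanced item has the dot before a non-terminal).

GOTO = { [X → F . num num] }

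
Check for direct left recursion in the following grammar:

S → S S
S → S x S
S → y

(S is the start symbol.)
Direct left recursion occurs when N → N α for some non-terminal N (the right-hand side begins with the left-hand side itself).

S → S S: LEFT RECURSIVE (starts with S)
S → S x S: LEFT RECURSIVE (starts with S)
S → y: starts with y

The grammar has direct left recursion on: S.

Answer: Yes, S is left-recursive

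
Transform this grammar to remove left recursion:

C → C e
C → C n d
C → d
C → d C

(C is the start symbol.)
C is directly left-recursive. The standard transformation for
  A → A α₁ | ... | A α_m | β₁ | ... | β_n
is
  A  → β₁ A' | ... | β_n A'
  A' → α₁ A' | ... | α_m A' | ε

C → d becomes C → d C'
C → d C becomes C → d C C'
C → C e becomes C' → e C'
C → C n d becomes C' → n d C'
Add C' → ε

Resulting grammar:
C → d C'
C → d C C'
C' → e C'
C' → n d C'
C' → ε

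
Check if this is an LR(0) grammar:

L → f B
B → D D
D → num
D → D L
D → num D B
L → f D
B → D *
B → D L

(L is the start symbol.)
A grammar is LR(0) if no state in the canonical LR(0) collection has:
  - both a shift item (dot before a terminal) and a complete item (shift-reduce conflict), or
  - two or more complete items (reduce-reduce conflict; the accept item [L' → L .] counts as a complete item here).

Augment with L' → L and build the canonical LR(0) collection (I0 = CLOSURE({[L' → . L]}), then GOTO on every symbol after a dot until no new states appear). It has 13 states:
  I0: { [L → . f B], [L → . f D], [L' → . L] }  — shift
  I1: { [L' → L .] }  — accept
  I2: { [B → . D *], [B → . D D], [B → . D L], [D → . D L], [D → . num D B], [D → . num], [L → f . B], [L → f . D] }  — shift
  I3: { [L → f B .] }  — reduce
  I4: { [B → D . *], [B → D . D], [B → D . L], [D → . D L], [D → . num D B], [D → . num], [D → D . L], [L → . f B], [L → . f D], [L → f D .] }  — shift, reduce
  I5: { [D → . D L], [D → . num D B], [D → . num], [D → num . D B], [D → num .] }  — shift, reduce
  I6: { [B → . D *], [B → . D D], [B → . D L], [D → . D L], [D → . num D B], [D → . num], [D → D . L], [D → num D . B], [L → . f B], [L → . f D] }  — shift
  I7: { [D → num D B .] }  — reduce
  I8: { [B → D . *], [B → D . D], [B → D . L], [D → . D L], [D → . num D B], [D → . num], [D → D . L], [L → . f B], [L → . f D] }  — shift
  I9: { [D → D L .] }  — reduce
  I10: { [B → D * .] }  — reduce
  I11: { [B → D D .], [D → D . L], [L → . f B], [L → . f D] }  — shift, reduce
  I12: { [B → D L .], [D → D L .] }  — 2 reduces

Conflict in state I4:
  Shift-reduce conflict between [L → f D .] and [B → D . *]
So the grammar is NOT LR(0).

Answer: No. Shift-reduce conflict between [L → f D .] and [B → D . *]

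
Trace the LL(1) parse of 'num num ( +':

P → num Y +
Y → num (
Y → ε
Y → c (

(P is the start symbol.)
LL(1) parsing maintains a stack (initially the start symbol over $) and the input. At each step: if the stack top is a terminal, match it against the current input token; if it is a non-terminal N, replace it with the RHS of M[N, lookahead] (the unique production whose predict set contains the lookahead).

Stack is shown with the top on the left.

Stack      Input          Action
--------------------------------
P $        num num ( + $  output P → num Y +
num Y + $  num num ( + $  match 'num'
Y + $      num ( + $      output Y → num (
num ( + $  num ( + $      match 'num'
( + $      ( + $          match '('
+ $        + $            match '+'
$          $              accept

The string is accepted.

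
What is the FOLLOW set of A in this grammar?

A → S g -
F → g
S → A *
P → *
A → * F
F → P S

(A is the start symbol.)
{ $, '*' }

A is the start symbol, so $ ∈ FOLLOW(A).
In S → A *: A is followed by '*', add FIRST('*') \ {ε} = { '*' }

Taking the union: FOLLOW(A) = { $, '*' }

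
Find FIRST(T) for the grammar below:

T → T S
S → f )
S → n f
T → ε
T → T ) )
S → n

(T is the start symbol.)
To compute FIRST(T), examine every production with T on the left-hand side, reading each right-hand side left to right until a non-nullable symbol is reached.

FIRST sets of the other non-terminals involved (by the same procedure, iterated to a fixed point):
  FIRST(S) = { 'f', 'n' }

From T → T S:
  - T is the symbol being defined: contributes nothing new
    T is nullable, so continue to the next symbol
  - S is a non-terminal: add FIRST(S) \ {ε} = { 'f', 'n' }
    S is not nullable, so stop
From T → ε:
  - ε-production, so ε ∈ FIRST(T)
From T → T ) ):
  - T is the symbol being defined: contributes nothing new
    T is nullable, so continue to the next symbol
  - ')' is a terminal: add ')' and stop

Collecting: FIRST(T) = { ')', 'f', 'n', ε }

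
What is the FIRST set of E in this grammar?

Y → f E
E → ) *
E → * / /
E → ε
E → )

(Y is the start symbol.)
{ ')', '*', ε }

To compute FIRST(E), examine every production with E on the left-hand side, reading each right-hand side left to right until a non-nullable symbol is reached.

From E → ) *:
  - ')' is a terminal: add ')' and stop
From E → * / /:
  - '*' is a terminal: add '*' and stop
From E → ε:
  - ε-production, so ε ∈ FIRST(E)
From E → ):
  - ')' is a terminal: add ')' and stop

Collecting: FIRST(E) = { ')', '*', ε }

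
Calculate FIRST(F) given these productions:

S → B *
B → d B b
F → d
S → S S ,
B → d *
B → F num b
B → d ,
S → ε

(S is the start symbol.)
To compute FIRST(F), examine every production with F on the left-hand side, reading each right-hand side left to right until a non-nullable symbol is reached.

From F → d:
  - d is a terminal: add 'd' and stop

Collecting: FIRST(F) = { 'd' }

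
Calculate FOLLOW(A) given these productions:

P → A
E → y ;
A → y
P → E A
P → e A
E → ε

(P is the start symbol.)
{ $ }

To compute FOLLOW(A), find every occurrence of A on a right-hand side N → α A β: add FIRST(β) \ {ε}, and if β is empty or nullable also add FOLLOW(N). Iterate to a fixed point.

In P → A: A is at the end, add FOLLOW(P)
In P → E A: A is at the end, add FOLLOW(P)
In P → e A: A is at the end, add FOLLOW(P)

The FOLLOW sets referred to above (computed the same way, to a fixed point):
  FOLLOW(P) = { $ }

Taking the union: FOLLOW(A) = { $ }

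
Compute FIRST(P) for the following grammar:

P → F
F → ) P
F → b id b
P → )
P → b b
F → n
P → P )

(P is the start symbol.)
{ ')', 'b', 'n' }

To compute FIRST(P), examine every production with P on the left-hand side, reading each right-hand side left to right until a non-nullable symbol is reached.

FIRST sets of the other non-terminals involved (by the same procedure, iterated to a fixed point):
  FIRST(F) = { ')', 'b', 'n' }

From P → F:
  - F is a non-terminal: add FIRST(F) \ {ε} = { ')', 'b', 'n' }
    F is not nullable, so stop
From P → ):
  - ')' is a terminal: add ')' and stop
From P → b b:
  - b is a terminal: add 'b' and stop
From P → P ):
  - P is the symbol being defined: contributes nothing new
    P is not nullable, so stop

Collecting: FIRST(P) = { ')', 'b', 'n' }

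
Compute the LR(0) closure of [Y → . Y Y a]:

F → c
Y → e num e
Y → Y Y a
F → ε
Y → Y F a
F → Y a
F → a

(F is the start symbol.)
{ [Y → . Y F a], [Y → . Y Y a], [Y → . e num e] }

To compute CLOSURE, for each item [A → α.Bβ] where B is a non-terminal, add [B → .γ] for all productions B → γ; repeat for the newly added items until nothing changes.

Start with: [Y → . Y Y a]
  [Y → . Y Y a] has the dot before Y: add [Y → . e num e], [Y → . Y F a]
No further items can be added.

CLOSURE = { [Y → . Y F a], [Y → . Y Y a], [Y → . e num e] }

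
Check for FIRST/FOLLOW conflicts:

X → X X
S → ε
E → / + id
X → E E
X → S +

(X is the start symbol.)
Nullable non-terminals: S.
S has a nullable alternative but only one production, so nothing to check.

E, X have no nullable alternative, so no FIRST/FOLLOW check is needed there.

No FIRST/FOLLOW conflicts found.

Answer: No FIRST/FOLLOW conflicts.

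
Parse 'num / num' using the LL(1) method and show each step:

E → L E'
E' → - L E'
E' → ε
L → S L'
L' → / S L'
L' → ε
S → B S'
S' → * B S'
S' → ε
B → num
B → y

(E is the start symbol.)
LL(1) parsing maintains a stack (initially the start symbol over $) and the input. At each step: if the stack top is a terminal, match it against the current input token; if it is a non-terminal N, replace it with the RHS of M[N, lookahead] (the unique production whose predict set contains the lookahead).

Stack is shown with the top on the left.

Stack           Input        Action
-----------------------------------
E $             num / num $  output E → L E'
L E' $          num / num $  output L → S L'
S L' E' $       num / num $  output S → B S'
B S' L' E' $    num / num $  output B → num
num S' L' E' $  num / num $  match 'num'
S' L' E' $      / num $      output S' → ε
L' E' $         / num $      output L' → / S L'
/ S L' E' $     / num $      match '/'
S L' E' $       num $        output S → B S'
B S' L' E' $    num $        output B → num
num S' L' E' $  num $        match 'num'
S' L' E' $      $            output S' → ε
L' E' $         $            output L' → ε
E' $            $            output E' → ε
$               $            accept

The string is accepted.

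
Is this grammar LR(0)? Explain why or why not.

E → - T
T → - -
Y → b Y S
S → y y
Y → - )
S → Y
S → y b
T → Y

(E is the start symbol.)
A grammar is LR(0) if no state in the canonical LR(0) collection has:
  - both a shift item (dot before a terminal) and a complete item (shift-reduce conflict), or
  - two or more complete items (reduce-reduce conflict; the accept item [E' → E .] counts as a complete item here).

Augment with E' → E and build the canonical LR(0) collection (I0 = CLOSURE({[E' → . E]}), then GOTO on every symbol after a dot until no new states appear). It has 16 states:
  I0: { [E → . - T], [E' → . E] }  — shift
  I1: { [E → - . T], [T → . - -], [T → . Y], [Y → . - )], [Y → . b Y S] }  — shift
  I2: { [E' → E .] }  — accept
  I3: { [T → - . -], [Y → - . )] }  — shift
  I4: { [E → - T .] }  — reduce
  I5: { [T → Y .] }  — reduce
  I6: { [Y → . - )], [Y → . b Y S], [Y → b . Y S] }  — shift
  I7: { [Y → - . )] }  — shift
  I8: { [S → . Y], [S → . y b], [S → . y y], [Y → . - )], [Y → . b Y S], [Y → b Y . S] }  — shift
  I9: { [Y → b Y S .] }  — reduce
  I10: { [S → Y .] }  — reduce
  I11: { [S → y . b], [S → y . y] }  — shift
  I12: { [S → y b .] }  — reduce
  I13: { [S → y y .] }  — reduce
  I14: { [Y → - ) .] }  — reduce
  I15: { [T → - - .] }  — reduce

Every state is either a pure shift/goto state or contains exactly one complete item and nothing to shift — no conflicts. The grammar is LR(0).

Answer: Yes, the grammar is LR(0)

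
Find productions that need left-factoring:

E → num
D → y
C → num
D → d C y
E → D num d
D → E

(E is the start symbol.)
No, left-factoring is not needed

Left-factoring is needed when two productions for the same non-terminal
share a common prefix on the right-hand side.

Productions for E:
  E → num
  E → D num d
Productions for D:
  D → y
  D → d C y
  D → E

No common prefixes found.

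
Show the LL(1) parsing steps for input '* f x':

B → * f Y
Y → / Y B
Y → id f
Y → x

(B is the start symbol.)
LL(1) parsing maintains a stack (initially the start symbol over $) and the input. At each step: if the stack top is a terminal, match it against the current input token; if it is a non-terminal N, replace it with the RHS of M[N, lookahead] (the unique production whose predict set contains the lookahead).

Stack is shown with the top on the left.

Stack    Input    Action
------------------------
B $      * f x $  output B → * f Y
* f Y $  * f x $  match '*'
f Y $    f x $    match 'f'
Y $      x $      output Y → x
x $      x $      match 'x'
$        $        accept

The string is accepted.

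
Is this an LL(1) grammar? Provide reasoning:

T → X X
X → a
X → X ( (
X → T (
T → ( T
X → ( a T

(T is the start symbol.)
Relevant sets:
  FIRST(X) = { '(', 'a' }
  FIRST(T) = { '(', 'a' }

For T:
  PREDICT(T → X X) = { '(', 'a' }
  PREDICT(T → '(' T) = { '(' }
For X:
  PREDICT(X → a) = { 'a' }
  PREDICT(X → X '(' '(') = { '(', 'a' }
  PREDICT(X → T '(') = { '(', 'a' }
  PREDICT(X → '(' a T) = { '(' }

Conflict found: Predict set conflict for T: { '(' }
The grammar is NOT LL(1).

Answer: No. Predict set conflict for T: { '(' }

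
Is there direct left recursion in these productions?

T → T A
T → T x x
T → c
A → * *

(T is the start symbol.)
Yes, T is left-recursive

Direct left recursion occurs when N → N α for some non-terminal N (the right-hand side begins with the left-hand side itself).

T → T A: LEFT RECURSIVE (starts with T)
T → T x x: LEFT RECURSIVE (starts with T)
T → c: starts with c
A → * *: starts with '*'

The grammar has direct left recursion on: T.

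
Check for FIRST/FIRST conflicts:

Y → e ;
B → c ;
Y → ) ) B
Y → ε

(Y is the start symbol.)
A FIRST/FIRST conflict occurs when two productions N → α and N → β for the same non-terminal have FIRST(α) ∩ FIRST(β) ≠ ∅ (with ε ∈ FIRST of a nullable right-hand side, so two nullable alternatives also conflict).

Productions for Y:
  Y → e ;: FIRST = { 'e' }
  Y → ) ) B: FIRST = { ')' }
  Y → ε: FIRST = { ε }
B has only one production, so no FIRST/FIRST conflict is possible there.

All alternatives of each non-terminal have pairwise disjoint FIRST sets.

Answer: No FIRST/FIRST conflicts.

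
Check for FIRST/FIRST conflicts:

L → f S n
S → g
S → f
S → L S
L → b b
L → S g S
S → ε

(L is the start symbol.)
Yes. L → f S n / L → S g S on { 'f' }; L → b b / L → S g S on { 'b' }; S → g / S → L S on { 'g' }; S → f / S → L S on { 'f' }

FIRST sets of the non-terminals at (or reachable through a nullable prefix from) the front of some alternative:
  FIRST(S) = { 'b', 'f', 'g', ε }
  FIRST(L) = { 'b', 'f', 'g' }

Productions for L:
  L → f S n: FIRST = { 'f' }
  L → b b: FIRST = { 'b' }
  L → S g S: FIRST = { 'b', 'f', 'g' }
Productions for S:
  S → g: FIRST = { 'g' }
  S → f: FIRST = { 'f' }
  S → L S: FIRST = { 'b', 'f', 'g' }
  S → ε: FIRST = { ε }

Conflict for L: L → f S n and L → S g S
  Overlap: { 'f' }
Conflict for L: L → b b and L → S g S
  Overlap: { 'b' }
Conflict for S: S → g and S → L S
  Overlap: { 'g' }
Conflict for S: S → f and S → L S
  Overlap: { 'f' }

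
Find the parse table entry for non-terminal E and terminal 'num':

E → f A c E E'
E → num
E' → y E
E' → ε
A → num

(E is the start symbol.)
E → num

To find M[E, 'num'], we find productions for E where 'num' is in the predict set (PREDICT(N → α) = (FIRST(α) \ {ε}) ∪ (FOLLOW(N) if α ⇒* ε)).

E → f A c E E': PREDICT = { 'f' }
E → num: PREDICT = { 'num' }
  'num' is in predict set, so this production goes in M[E, 'num']

M[E, 'num'] = E → num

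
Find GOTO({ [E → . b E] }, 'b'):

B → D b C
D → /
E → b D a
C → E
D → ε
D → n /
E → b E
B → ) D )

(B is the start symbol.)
GOTO(I, 'b') = CLOSURE({ [A → αX.β] : [A → α.Xβ] ∈ I, X = 'b' })

Items with dot before 'b', with the dot advanced:
  [E → . b E] → [E → b . E]
Closure of the advanced items:
  [E → b . E] has the dot before E: add [E → . b D a], [E → . b E]

GOTO = { [E → . b D a], [E → . b E], [E → b . E] }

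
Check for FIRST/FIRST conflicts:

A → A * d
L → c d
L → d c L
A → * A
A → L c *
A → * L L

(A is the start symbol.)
Yes. A → A '*' d / A → '*' A on { '*' }; A → A '*' d / A → L c '*' on { 'c', 'd' }; A → A '*' d / A → '*' L L on { '*' }; A → '*' A / A → '*' L L on { '*' }

A FIRST/FIRST conflict occurs when two productions N → α and N → β for the same non-terminal have FIRST(α) ∩ FIRST(β) ≠ ∅ (with ε ∈ FIRST of a nullable right-hand side, so two nullable alternatives also conflict).

FIRST sets of the non-terminals at (or reachable through a nullable prefix from) the front of some alternative:
  FIRST(A) = { '*', 'c', 'd' }
  FIRST(L) = { 'c', 'd' }

Productions for A:
  A → A * d: FIRST = { '*', 'c', 'd' }
  A → * A: FIRST = { '*' }
  A → L c *: FIRST = { 'c', 'd' }
  A → * L L: FIRST = { '*' }
Productions for L:
  L → c d: FIRST = { 'c' }
  L → d c L: FIRST = { 'd' }

Conflict for A: A → A * d and A → * A
  Overlap: { '*' }
Conflict for A: A → A * d and A → L c *
  Overlap: { 'c', 'd' }
Conflict for A: A → A * d and A → * L L
  Overlap: { '*' }
Conflict for A: A → * A and A → * L L
  Overlap: { '*' }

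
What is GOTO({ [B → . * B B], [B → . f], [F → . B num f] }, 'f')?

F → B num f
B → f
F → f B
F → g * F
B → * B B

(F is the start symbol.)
{ [B → f .] }

GOTO(I, 'f') = CLOSURE({ [A → αX.β] : [A → α.Xβ] ∈ I, X = 'f' })

Items with dot before 'f', with the dot advanced:
  [B → . f] → [B → f .]
Closure adds nothing (no advanced item has the dot before a non-terminal).

GOTO = { [B → f .] }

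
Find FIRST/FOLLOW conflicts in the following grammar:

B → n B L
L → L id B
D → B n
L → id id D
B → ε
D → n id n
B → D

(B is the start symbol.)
A FIRST/FOLLOW conflict occurs when a non-terminal N has a nullable alternative N → β (β ⇒* ε) and another alternative N → α with FIRST(α) ∩ FOLLOW(N) ≠ ∅: on such a lookahead the parser cannot decide between expanding α and letting N vanish via β.

Nullable non-terminals: B.
FIRST sets used below: FIRST(D) = { 'n' }

B: nullable alternative(s) B → ε; FOLLOW(B) = { $, 'id', 'n' }
  B → n B L: FIRST \ {ε} = { 'n' } — overlaps FOLLOW(B) on { 'n' }: CONFLICT
  B → ε: FIRST \ {ε} = { } — this is the only nullable alternative, skip
  B → D: FIRST \ {ε} = { 'n' } — overlaps FOLLOW(B) on { 'n' }: CONFLICT

D, L have no nullable alternative, so no FIRST/FOLLOW check is needed there.

So the grammar has 2 FIRST/FOLLOW conflicts (marked CONFLICT above).

Answer: Yes. B → n B L with FOLLOW(B) on { 'n' }; B → D with FOLLOW(B) on { 'n' }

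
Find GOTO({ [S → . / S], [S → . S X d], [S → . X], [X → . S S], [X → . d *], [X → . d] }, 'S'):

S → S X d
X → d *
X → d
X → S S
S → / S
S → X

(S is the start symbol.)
{ [S → . / S], [S → . S X d], [S → . X], [S → S . X d], [X → . S S], [X → . d *], [X → . d], [X → S . S] }

GOTO(I, 'S') = CLOSURE({ [A → αX.β] : [A → α.Xβ] ∈ I, X = 'S' })

Items with dot before 'S', with the dot advanced:
  [S → . S X d] → [S → S . X d]
  [X → . S S] → [X → S . S]
Closure of the advanced items:
  [S → S . X d] has the dot before X: add [X → . d *], [X → . d], [X → . S S]
  [X → S . S] has the dot before S: add [S → . S X d], [S → . / S], [S → . X]

GOTO = { [S → . / S], [S → . S X d], [S → . X], [S → S . X d], [X → . S S], [X → . d *], [X → . d], [X → S . S] }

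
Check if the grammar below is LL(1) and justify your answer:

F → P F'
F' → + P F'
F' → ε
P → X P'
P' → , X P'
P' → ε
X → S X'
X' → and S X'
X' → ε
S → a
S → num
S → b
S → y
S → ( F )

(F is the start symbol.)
A grammar is LL(1) if for each non-terminal N with multiple productions, the predict sets of those productions are pairwise disjoint, where PREDICT(N → α) = (FIRST(α) \ {ε}) ∪ (FOLLOW(N) if α ⇒* ε).

Relevant sets:
  FOLLOW(F') = { $, ')' }
  FOLLOW(P') = { $, ')', '+' }
  FOLLOW(X') = { $, ')', '+', ',' }

For F':
  PREDICT(F' → '+' P F') = { '+' }
  PREDICT(F' → ε) = { $, ')' }
For P':
  PREDICT(P' → ',' X P') = { ',' }
  PREDICT(P' → ε) = { $, ')', '+' }
For X':
  PREDICT(X' → and S X') = { 'and' }
  PREDICT(X' → ε) = { $, ')', '+', ',' }
For S:
  PREDICT(S → a) = { 'a' }
  PREDICT(S → num) = { 'num' }
  PREDICT(S → b) = { 'b' }
  PREDICT(S → y) = { 'y' }
  PREDICT(S → '(' F ')') = { '(' }
F, P, X have a single production, so nothing to check there.

All predict sets are disjoint. The grammar IS LL(1).

Answer: Yes, the grammar is LL(1).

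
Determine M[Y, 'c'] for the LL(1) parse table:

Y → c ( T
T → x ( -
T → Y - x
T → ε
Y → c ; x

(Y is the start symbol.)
To find M[Y, 'c'], we find productions for Y where 'c' is in the predict set (PREDICT(N → α) = (FIRST(α) \ {ε}) ∪ (FOLLOW(N) if α ⇒* ε)).

Y → c ( T: PREDICT = { 'c' }
  'c' is in predict set, so this production goes in M[Y, 'c']
Y → c ; x: PREDICT = { 'c' }
  'c' is in predict set, so this production goes in M[Y, 'c']

M[Y, 'c'] = Y → c ( T, Y → c ; x  (a multiply-defined cell — the grammar is not LL(1))

Answer: Y → c ( T, Y → c ; x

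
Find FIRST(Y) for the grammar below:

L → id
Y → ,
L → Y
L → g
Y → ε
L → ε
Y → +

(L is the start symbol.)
{ '+', ',', ε }

To compute FIRST(Y), examine every production with Y on the left-hand side, reading each right-hand side left to right until a non-nullable symbol is reached.

From Y → ,:
  - ',' is a terminal: add ',' and stop
From Y → ε:
  - ε-production, so ε ∈ FIRST(Y)
From Y → +:
  - '+' is a terminal: add '+' and stop

Collecting: FIRST(Y) = { '+', ',', ε }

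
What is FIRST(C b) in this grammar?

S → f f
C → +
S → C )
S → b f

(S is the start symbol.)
FIRST sets of the non-terminals involved (from the grammar, by fixed-point iteration):
  FIRST(C) = { '+' }

To compute FIRST(C b), process the symbols left to right:
Symbol C is a non-terminal. Add FIRST(C) \ {ε} = { '+' }
C is not nullable (ε ∉ FIRST(C)), so stop here.
FIRST(C b) = { '+' }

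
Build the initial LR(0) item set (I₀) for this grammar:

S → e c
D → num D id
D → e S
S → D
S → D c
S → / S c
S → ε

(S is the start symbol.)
{ [D → . e S], [D → . num D id], [S → . / S c], [S → . D c], [S → . D], [S → . e c], [S → .], [S' → . S] }

First, augment the grammar with S' → S
I₀ = CLOSURE({ [S' → . S] }):
  [S' → . S] has the dot before S: add [S → . e c], [S → . D], [S → . D c], [S → . / S c], [S → .]
  [S → . D] has the dot before D: add [D → . num D id], [D → . e S]
No further items can be added.

I₀ = { [D → . e S], [D → . num D id], [S → . / S c], [S → . D c], [S → . D], [S → . e c], [S → .], [S' → . S] }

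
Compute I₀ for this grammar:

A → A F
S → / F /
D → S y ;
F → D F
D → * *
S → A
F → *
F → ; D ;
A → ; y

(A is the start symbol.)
First, augment the grammar with A' → A
I₀ = CLOSURE({ [A' → . A] }):
  [A' → . A] has the dot before A: add [A → . A F], [A → . ; y]
No further items can be added.

I₀ = { [A → . ; y], [A → . A F], [A' → . A] }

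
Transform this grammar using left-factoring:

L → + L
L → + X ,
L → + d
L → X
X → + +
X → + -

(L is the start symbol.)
Left-factoring transforms A → αβ₁ | αβ₂ into A → αA' and A' → β₁ | β₂
(α is the longest common prefix among the alternatives). Repeat until
no nonterminal has two alternatives with a common prefix.

Round 1: L has alternatives sharing prefix '+'. Introduce L': L → + L'
  Add: L' → L
  Add: L' → X ,
  Add: L' → d

Round 2: X has alternatives sharing prefix '+'. Introduce X': X → + X'
  Add: X' → +
  Add: X' → -

No remaining common prefixes — done.

Resulting grammar:
L → + L'
L' → L
L' → X ,
L' → d
L → X
X → + X'
X' → +
X' → -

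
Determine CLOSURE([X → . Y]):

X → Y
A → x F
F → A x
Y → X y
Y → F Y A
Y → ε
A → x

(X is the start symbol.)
{ [A → . x F], [A → . x], [F → . A x], [X → . Y], [Y → . F Y A], [Y → . X y], [Y → .] }

Start with: [X → . Y]
  [X → . Y] has the dot before Y: add [Y → . X y], [Y → . F Y A], [Y → .]
  [Y → . X y] has the dot before X: all X-items already present
  [Y → . F Y A] has the dot before F: add [F → . A x]
  [F → . A x] has the dot before A: add [A → . x F], [A → . x]
No further items can be added.

CLOSURE = { [A → . x F], [A → . x], [F → . A x], [X → . Y], [Y → . F Y A], [Y → . X y], [Y → .] }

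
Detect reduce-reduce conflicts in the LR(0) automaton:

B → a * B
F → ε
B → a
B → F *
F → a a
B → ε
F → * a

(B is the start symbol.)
Yes — I0: [B → .] vs [F → .]; I5: [B → .] vs [F → .]

A reduce-reduce conflict occurs when an LR(0) state has two complete items [A → α .] and [B → β .] — both call for a reduction, and with no lookahead the parser cannot choose between them.

Augment with B' → B and build the canonical LR(0) collection (I0 = CLOSURE({[B' → . B]}), then GOTO on every symbol after a dot until no new states appear). It has 10 states:
  I0: { [B → . F *], [B → . a * B], [B → . a], [B → .], [B' → . B], [F → . * a], [F → . a a], [F → .] }  — shift, 2 reduces
  I1: { [F → * . a] }  — shift
  I2: { [B' → B .] }  — accept
  I3: { [B → F . *] }  — shift
  I4: { [B → a . * B], [B → a .], [F → a . a] }  — shift, reduce
  I5: { [B → . F *], [B → . a * B], [B → . a], [B → .], [B → a * . B], [F → . * a], [F → . a a], [F → .] }  — shift, 2 reduces
  I6: { [F → a a .] }  — reduce
  I7: { [B → a * B .] }  — reduce
  I8: { [B → F * .] }  — reduce
  I9: { [F → * a .] }  — reduce

I0 contains complete items [B → .], [F → .] — reduce-reduce conflict.
I5 contains complete items [B → .], [F → .] — reduce-reduce conflict.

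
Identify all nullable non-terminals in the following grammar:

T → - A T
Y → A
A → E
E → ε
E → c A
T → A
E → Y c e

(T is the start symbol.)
{ 'A', 'E', 'T', 'Y' }

A non-terminal is nullable if it can derive ε (the empty string): either it has an ε-production, or it has a production whose right-hand side consists entirely of nullable non-terminals.

ε-productions: E → ε
So E is immediately nullable.
A → E: every symbol on the right is nullable, so A is nullable too.
T → A: every symbol on the right is nullable, so T is nullable too.
Y → A: every symbol on the right is nullable, so Y is nullable too.
Every non-terminal is now nullable.
Nullable = { 'A', 'E', 'T', 'Y' }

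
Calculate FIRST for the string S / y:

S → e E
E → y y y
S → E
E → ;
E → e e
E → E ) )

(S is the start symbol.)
{ ';', 'e', 'y' }

FIRST sets of the non-terminals involved (from the grammar, by fixed-point iteration):
  FIRST(S) = { ';', 'e', 'y' }

To compute FIRST(S / y), process the symbols left to right:
Symbol S is a non-terminal. Add FIRST(S) \ {ε} = { ';', 'e', 'y' }
S is not nullable (ε ∉ FIRST(S)), so stop here.
FIRST(S / y) = { ';', 'e', 'y' }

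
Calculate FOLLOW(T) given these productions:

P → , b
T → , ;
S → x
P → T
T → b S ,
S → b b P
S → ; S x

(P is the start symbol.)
To compute FOLLOW(T), find every occurrence of T on a right-hand side N → α T β: add FIRST(β) \ {ε}, and if β is empty or nullable also add FOLLOW(N). Iterate to a fixed point.

In P → T: T is at the end, add FOLLOW(P)

The FOLLOW sets referred to above (computed the same way, to a fixed point):
  FOLLOW(P) = { $, ',', 'x' }

Taking the union: FOLLOW(T) = { $, ',', 'x' }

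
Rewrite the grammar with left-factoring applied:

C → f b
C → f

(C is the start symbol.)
C → f C'
C' → b
C' → ε

Left-factoring transforms A → αβ₁ | αβ₂ into A → αA' and A' → β₁ | β₂
(α is the longest common prefix among the alternatives). Repeat until
no nonterminal has two alternatives with a common prefix.

Round 1: C has alternatives sharing prefix 'f'. Introduce C': C → f C'
  Add: C' → b
  Add: C' → ε

No remaining common prefixes — done.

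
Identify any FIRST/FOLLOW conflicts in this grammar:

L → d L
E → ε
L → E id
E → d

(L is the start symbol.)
No FIRST/FOLLOW conflicts.

Nullable non-terminals: E.

E: nullable alternative(s) E → ε; FOLLOW(E) = { 'id' }
  E → ε: FIRST \ {ε} = { } — this is the only nullable alternative, skip
  E → d: FIRST \ {ε} = { 'd' } — disjoint from FOLLOW(E)

L has no nullable alternative, so no FIRST/FOLLOW check is needed there.

No FIRST/FOLLOW conflicts found.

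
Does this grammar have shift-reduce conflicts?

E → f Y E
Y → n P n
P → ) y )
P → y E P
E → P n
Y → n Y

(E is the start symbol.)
A shift-reduce conflict occurs when an LR(0) state has both:
  - a complete (reduce) item [A → α .] (dot at the end), and
  - a shift item [B → β . c γ] (dot before a terminal).

Augment with E' → E and build the canonical LR(0) collection (I0 = CLOSURE({[E' → . E]}), then GOTO on every symbol after a dot until no new states appear). It has 17 states:
  I0: { [E → . P n], [E → . f Y E], [E' → . E], [P → . ) y )], [P → . y E P] }  — shift
  I1: { [P → ) . y )] }  — shift
  I2: { [E' → E .] }  — accept
  I3: { [E → P . n] }  — shift
  I4: { [E → f . Y E], [Y → . n P n], [Y → . n Y] }  — shift
  I5: { [E → . P n], [E → . f Y E], [P → . ) y )], [P → . y E P], [P → y . E P] }  — shift
  I6: { [P → . ) y )], [P → . y E P], [P → y E . P] }  — shift
  I7: { [P → y E P .] }  — reduce
  I8: { [E → . P n], [E → . f Y E], [E → f Y . E], [P → . ) y )], [P → . y E P] }  — shift
  I9: { [P → . ) y )], [P → . y E P], [Y → . n P n], [Y → . n Y], [Y → n . P n], [Y → n . Y] }  — shift
  I10: { [Y → n P . n] }  — shift
  I11: { [Y → n Y .] }  — reduce
  I12: { [Y → n P n .] }  — reduce
  I13: { [E → f Y E .] }  — reduce
  I14: { [E → P n .] }  — reduce
  I15: { [P → ) y . )] }  — shift
  I16: { [P → ) y ) .] }  — reduce

No state contains both a complete item and a shift item.

Answer: No shift-reduce conflicts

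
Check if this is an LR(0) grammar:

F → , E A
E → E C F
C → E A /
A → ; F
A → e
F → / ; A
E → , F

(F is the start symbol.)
Yes, the grammar is LR(0)

Augment with F' → F and build the canonical LR(0) collection (I0 = CLOSURE({[F' → . F]}), then GOTO on every symbol after a dot until no new states appear). It has 18 states:
  I0: { [F → . , E A], [F → . / ; A], [F' → . F] }  — shift
  I1: { [E → . , F], [E → . E C F], [F → , . E A] }  — shift
  I2: { [F → / . ; A] }  — shift
  I3: { [F' → F .] }  — accept
  I4: { [A → . ; F], [A → . e], [F → / ; . A] }  — shift
  I5: { [A → ; . F], [F → . , E A], [F → . / ; A] }  — shift
  I6: { [F → / ; A .] }  — reduce
  I7: { [A → e .] }  — reduce
  I8: { [A → ; F .] }  — reduce
  I9: { [E → , . F], [F → . , E A], [F → . / ; A] }  — shift
  I10: { [A → . ; F], [A → . e], [C → . E A /], [E → . , F], [E → . E C F], [E → E . C F], [F → , E . A] }  — shift
  I11: { [F → , E A .] }  — reduce
  I12: { [E → E C . F], [F → . , E A], [F → . / ; A] }  — shift
  I13: { [A → . ; F], [A → . e], [C → . E A /], [C → E . A /], [E → . , F], [E → . E C F], [E → E . C F] }  — shift
  I14: { [C → E A . /] }  — shift
  I15: { [C → E A / .] }  — reduce
  I16: { [E → E C F .] }  — reduce
  I17: { [E → , F .] }  — reduce

Every state is either a pure shift/goto state or contains exactly one complete item and nothing to shift — no conflicts. The grammar is LR(0).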